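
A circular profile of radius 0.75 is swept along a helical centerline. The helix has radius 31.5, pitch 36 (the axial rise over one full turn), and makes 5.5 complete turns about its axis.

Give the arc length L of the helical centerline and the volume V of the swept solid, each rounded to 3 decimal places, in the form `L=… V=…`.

2πR = 2π·31.5 = 197.920337
per-turn = √(197.920337² + 36²) = √(39172.4599 + 1296) = √40468.4599 = 201.167741
L = 5.5 × 201.167741 = 1106.422573
V = π·0.75² × L = 1.767146 × 1106.422573 = 1955.210079

L=1106.423 V=1955.210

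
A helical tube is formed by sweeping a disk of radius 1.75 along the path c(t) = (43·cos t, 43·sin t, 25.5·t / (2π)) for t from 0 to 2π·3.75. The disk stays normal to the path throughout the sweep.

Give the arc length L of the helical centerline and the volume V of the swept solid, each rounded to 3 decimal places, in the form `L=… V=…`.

2πR = 2π·43 = 270.176968
per-turn = √(270.176968² + 25.5²) = √(72995.5942 + 650.25) = √73645.8442 = 271.377678
L = 3.75 × 271.377678 = 1017.666293
V = π·1.75² × L = 9.621128 × 1017.666293 = 9791.097156

L=1017.666 V=9791.097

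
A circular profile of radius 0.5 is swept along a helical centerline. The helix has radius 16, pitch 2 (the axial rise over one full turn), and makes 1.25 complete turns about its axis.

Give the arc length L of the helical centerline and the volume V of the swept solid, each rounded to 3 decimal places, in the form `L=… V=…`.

2πR = 2π·16 = 100.530965
per-turn = √(100.530965² + 2²) = √(10106.4749 + 4) = √10110.4749 = 100.550857
L = 1.25 × 100.550857 = 125.688572
V = π·0.5² × L = 0.785398 × 125.688572 = 98.715573

L=125.689 V=98.716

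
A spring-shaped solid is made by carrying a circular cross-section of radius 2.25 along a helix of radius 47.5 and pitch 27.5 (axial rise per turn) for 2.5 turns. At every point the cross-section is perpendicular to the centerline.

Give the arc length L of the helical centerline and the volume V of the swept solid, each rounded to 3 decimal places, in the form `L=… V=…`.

L=749.289 V=11916.926

2πR = 2π·47.5 = 298.451302
per-turn = √(298.451302² + 27.5²) = √(89073.1797 + 756.25) = √89829.4297 = 299.715581
L = 2.5 × 299.715581 = 749.288953
V = π·2.25² × L = 15.904313 × 749.288953 = 11916.925900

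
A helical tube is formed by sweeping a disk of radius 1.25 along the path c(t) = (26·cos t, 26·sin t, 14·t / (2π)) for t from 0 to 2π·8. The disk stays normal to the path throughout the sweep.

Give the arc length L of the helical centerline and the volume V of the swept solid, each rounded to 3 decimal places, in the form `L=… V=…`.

L=1311.693 V=6438.757

2πR = 2π·26 = 163.362818
per-turn = √(163.362818² + 14²) = √(26687.4103 + 196) = √26883.4103 = 163.961612
L = 8 × 163.961612 = 1311.692898
V = π·1.25² × L = 4.908739 × 1311.692898 = 6438.757458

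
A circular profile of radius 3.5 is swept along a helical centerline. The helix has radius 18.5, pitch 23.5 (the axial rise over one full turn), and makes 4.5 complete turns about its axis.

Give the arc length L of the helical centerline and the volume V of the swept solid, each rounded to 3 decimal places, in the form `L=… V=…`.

2πR = 2π·18.5 = 116.238928
per-turn = √(116.238928² + 23.5²) = √(13511.4884 + 552.25) = √14063.7384 = 118.590634
L = 4.5 × 118.590634 = 533.657852
V = π·3.5² × L = 38.484510 × 533.657852 = 20537.560949

L=533.658 V=20537.561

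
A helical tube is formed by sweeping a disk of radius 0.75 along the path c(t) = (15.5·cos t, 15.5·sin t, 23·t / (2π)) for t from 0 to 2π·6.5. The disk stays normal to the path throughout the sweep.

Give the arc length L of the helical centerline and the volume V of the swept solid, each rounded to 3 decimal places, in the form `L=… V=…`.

2πR = 2π·15.5 = 97.389372
per-turn = √(97.389372² + 23²) = √(9484.6898 + 529) = √10013.6898 = 100.068426
L = 6.5 × 100.068426 = 650.444767
V = π·0.75² × L = 1.767146 × 650.444767 = 1149.430783

L=650.445 V=1149.431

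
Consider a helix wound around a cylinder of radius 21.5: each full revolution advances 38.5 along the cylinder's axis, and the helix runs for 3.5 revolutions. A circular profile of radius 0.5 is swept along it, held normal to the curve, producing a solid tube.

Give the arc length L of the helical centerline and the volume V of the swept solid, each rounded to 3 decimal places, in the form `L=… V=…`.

2πR = 2π·21.5 = 135.088484
per-turn = √(135.088484² + 38.5²) = √(18248.8985 + 1482.25) = √19731.1485 = 140.467607
L = 3.5 × 140.467607 = 491.636624
V = π·0.5² × L = 0.785398 × 491.636624 = 386.130501

L=491.637 V=386.131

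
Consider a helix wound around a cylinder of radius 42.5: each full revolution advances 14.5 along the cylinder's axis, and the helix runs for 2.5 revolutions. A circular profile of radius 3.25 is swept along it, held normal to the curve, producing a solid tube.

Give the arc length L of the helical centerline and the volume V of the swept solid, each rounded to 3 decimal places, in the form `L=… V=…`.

L=668.572 V=22185.270

2πR = 2π·42.5 = 267.035376
per-turn = √(267.035376² + 14.5²) = √(71307.8918 + 210.25) = √71518.1418 = 267.428760
L = 2.5 × 267.428760 = 668.571901
V = π·3.25² × L = 33.183072 × 668.571901 = 22185.269784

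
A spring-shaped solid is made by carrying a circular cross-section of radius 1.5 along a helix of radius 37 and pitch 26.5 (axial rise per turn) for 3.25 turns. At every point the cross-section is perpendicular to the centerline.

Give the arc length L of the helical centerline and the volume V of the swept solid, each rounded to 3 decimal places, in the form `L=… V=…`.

2πR = 2π·37 = 232.477856
per-turn = √(232.477856² + 26.5²) = √(54045.9537 + 702.25) = √54748.2037 = 233.983341
L = 3.25 × 233.983341 = 760.445857
V = π·1.5² × L = 7.068583 × 760.445857 = 5375.275016

L=760.446 V=5375.275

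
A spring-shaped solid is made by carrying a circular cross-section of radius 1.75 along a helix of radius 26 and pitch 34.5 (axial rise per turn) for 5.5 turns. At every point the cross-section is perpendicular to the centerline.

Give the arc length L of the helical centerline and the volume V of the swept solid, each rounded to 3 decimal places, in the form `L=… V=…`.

L=918.313 V=8835.209

2πR = 2π·26 = 163.362818
per-turn = √(163.362818² + 34.5²) = √(26687.4103 + 1190.25) = √27877.6603 = 166.966045
L = 5.5 × 166.966045 = 918.313249
V = π·1.75² × L = 9.621128 × 918.313249 = 8835.208859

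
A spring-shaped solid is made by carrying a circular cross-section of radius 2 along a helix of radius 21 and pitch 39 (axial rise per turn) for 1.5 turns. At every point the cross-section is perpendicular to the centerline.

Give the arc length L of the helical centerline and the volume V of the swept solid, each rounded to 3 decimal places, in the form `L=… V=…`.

L=206.385 V=2593.509

2πR = 2π·21 = 131.946891
per-turn = √(131.946891² + 39²) = √(17409.9822 + 1521) = √18930.9822 = 137.589906
L = 1.5 × 137.589906 = 206.384859
V = π·2² × L = 12.566371 × 206.384859 = 2593.508623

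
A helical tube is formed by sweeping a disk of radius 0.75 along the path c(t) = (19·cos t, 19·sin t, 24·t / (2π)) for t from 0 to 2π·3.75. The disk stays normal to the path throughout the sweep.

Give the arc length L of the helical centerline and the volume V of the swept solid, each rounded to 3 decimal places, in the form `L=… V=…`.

L=456.634 V=806.939

2πR = 2π·19 = 119.380521
per-turn = √(119.380521² + 24²) = √(14251.7088 + 576) = √14827.7088 = 121.769080
L = 3.75 × 121.769080 = 456.634049
V = π·0.75² × L = 1.767146 × 456.634049 = 806.938972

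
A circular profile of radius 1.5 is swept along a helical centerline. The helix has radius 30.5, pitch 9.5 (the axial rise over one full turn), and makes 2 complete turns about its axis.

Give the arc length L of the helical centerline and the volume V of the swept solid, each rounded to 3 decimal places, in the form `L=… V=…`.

L=383.745 V=2712.533

2πR = 2π·30.5 = 191.637152
per-turn = √(191.637152² + 9.5²) = √(36724.7980 + 90.25) = √36815.0480 = 191.872478
L = 2 × 191.872478 = 383.744957
V = π·1.5² × L = 7.068583 × 383.744957 = 2712.533259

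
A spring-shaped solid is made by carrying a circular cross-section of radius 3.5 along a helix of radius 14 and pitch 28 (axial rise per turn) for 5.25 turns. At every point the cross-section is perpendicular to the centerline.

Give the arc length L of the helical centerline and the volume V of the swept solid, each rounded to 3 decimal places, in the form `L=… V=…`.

L=484.646 V=18651.345

2πR = 2π·14 = 87.964594
per-turn = √(87.964594² + 28²) = √(7737.7699 + 784) = √8521.7699 = 92.313433
L = 5.25 × 92.313433 = 484.645521
V = π·3.5² × L = 38.484510 × 484.645521 = 18651.345421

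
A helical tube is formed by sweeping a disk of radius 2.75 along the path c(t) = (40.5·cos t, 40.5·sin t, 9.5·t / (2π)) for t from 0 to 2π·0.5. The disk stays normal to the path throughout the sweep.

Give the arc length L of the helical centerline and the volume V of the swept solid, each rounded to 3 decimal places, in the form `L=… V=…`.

2πR = 2π·40.5 = 254.469005
per-turn = √(254.469005² + 9.5²) = √(64754.4745 + 90.25) = √64844.7245 = 254.646273
L = 0.5 × 254.646273 = 127.323137
V = π·2.75² × L = 23.758294 × 127.323137 = 3024.980569

L=127.323 V=3024.981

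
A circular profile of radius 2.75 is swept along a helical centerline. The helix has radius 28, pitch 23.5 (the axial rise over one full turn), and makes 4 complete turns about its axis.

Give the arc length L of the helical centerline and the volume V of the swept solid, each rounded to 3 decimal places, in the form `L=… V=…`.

2πR = 2π·28 = 175.929189
per-turn = √(175.929189² + 23.5²) = √(30951.0794 + 552.25) = √31503.3294 = 177.491773
L = 4 × 177.491773 = 709.967091
V = π·2.75² × L = 23.758294 × 709.967091 = 16867.607195

L=709.967 V=16867.607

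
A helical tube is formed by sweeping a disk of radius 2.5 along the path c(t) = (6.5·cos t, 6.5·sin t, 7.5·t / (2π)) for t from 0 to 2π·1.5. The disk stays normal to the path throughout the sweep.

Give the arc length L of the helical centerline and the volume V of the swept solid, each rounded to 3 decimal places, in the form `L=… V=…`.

L=62.285 V=1222.972

2πR = 2π·6.5 = 40.840704
per-turn = √(40.840704² + 7.5²) = √(1667.9631 + 56.25) = √1724.2131 = 41.523646
L = 1.5 × 41.523646 = 62.285468
V = π·2.5² × L = 19.634954 × 62.285468 = 1222.972312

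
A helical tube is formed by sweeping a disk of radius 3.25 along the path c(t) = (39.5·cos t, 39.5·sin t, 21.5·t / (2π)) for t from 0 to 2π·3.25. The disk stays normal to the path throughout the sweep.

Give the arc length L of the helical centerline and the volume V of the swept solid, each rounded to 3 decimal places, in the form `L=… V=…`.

L=809.625 V=26865.840

2πR = 2π·39.5 = 248.185820
per-turn = √(248.185820² + 21.5²) = √(61596.2011 + 462.25) = √62058.4511 = 249.115337
L = 3.25 × 249.115337 = 809.624845
V = π·3.25² × L = 33.183072 × 809.624845 = 26865.839846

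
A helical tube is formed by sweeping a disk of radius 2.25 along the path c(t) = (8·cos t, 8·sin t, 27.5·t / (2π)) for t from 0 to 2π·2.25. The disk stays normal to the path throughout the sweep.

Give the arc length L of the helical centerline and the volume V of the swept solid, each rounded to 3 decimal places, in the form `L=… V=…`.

2πR = 2π·8 = 50.265482
per-turn = √(50.265482² + 27.5²) = √(2526.6187 + 756.25) = √3282.8687 = 57.296324
L = 2.25 × 57.296324 = 128.916729
V = π·2.25² × L = 15.904313 × 128.916729 = 2050.331979

L=128.917 V=2050.332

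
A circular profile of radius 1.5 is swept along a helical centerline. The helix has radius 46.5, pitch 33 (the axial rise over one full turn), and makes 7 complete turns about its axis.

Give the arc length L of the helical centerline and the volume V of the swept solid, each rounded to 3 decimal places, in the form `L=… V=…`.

L=2058.181 V=14548.425

2πR = 2π·46.5 = 292.168117
per-turn = √(292.168117² + 33²) = √(85362.2085 + 1089) = √86451.2085 = 294.025864
L = 7 × 294.025864 = 2058.181045
V = π·1.5² × L = 7.068583 × 2058.181045 = 14548.424515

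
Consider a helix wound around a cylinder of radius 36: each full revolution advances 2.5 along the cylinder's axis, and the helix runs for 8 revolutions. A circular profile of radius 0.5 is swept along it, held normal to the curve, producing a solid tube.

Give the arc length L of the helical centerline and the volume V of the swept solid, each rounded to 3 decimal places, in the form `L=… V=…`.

2πR = 2π·36 = 226.194671
per-turn = √(226.194671² + 2.5²) = √(51164.0292 + 6.25) = √51170.2792 = 226.208486
L = 8 × 226.208486 = 1809.667889
V = π·0.5² × L = 0.785398 × 1809.667889 = 1421.309837

L=1809.668 V=1421.310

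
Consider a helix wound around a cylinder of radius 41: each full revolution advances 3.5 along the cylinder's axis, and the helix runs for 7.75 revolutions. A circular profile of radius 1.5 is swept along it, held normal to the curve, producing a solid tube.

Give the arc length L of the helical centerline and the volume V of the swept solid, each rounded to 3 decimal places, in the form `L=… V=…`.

L=1996.666 V=14113.603

2πR = 2π·41 = 257.610598
per-turn = √(257.610598² + 3.5²) = √(66363.2200 + 12.25) = √66375.4700 = 257.634373
L = 7.75 × 257.634373 = 1996.666388
V = π·1.5² × L = 7.068583 × 1996.666388 = 14113.603029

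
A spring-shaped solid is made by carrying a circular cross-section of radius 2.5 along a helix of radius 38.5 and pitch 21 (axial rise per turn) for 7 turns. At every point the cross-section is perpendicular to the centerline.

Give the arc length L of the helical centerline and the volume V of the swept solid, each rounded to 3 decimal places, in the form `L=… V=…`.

L=1699.687 V=33373.279

2πR = 2π·38.5 = 241.902634
per-turn = √(241.902634² + 21²) = √(58516.8845 + 441) = √58957.8845 = 242.812447
L = 7 × 242.812447 = 1699.687130
V = π·2.5² × L = 19.634954 × 1699.687130 = 33373.278758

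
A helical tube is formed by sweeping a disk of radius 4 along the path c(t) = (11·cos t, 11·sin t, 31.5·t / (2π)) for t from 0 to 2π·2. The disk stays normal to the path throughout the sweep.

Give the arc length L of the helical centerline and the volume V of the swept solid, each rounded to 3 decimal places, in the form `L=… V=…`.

L=151.910 V=7635.814

2πR = 2π·11 = 69.115038
per-turn = √(69.115038² + 31.5²) = √(4776.8885 + 992.25) = √5769.1385 = 75.954845
L = 2 × 75.954845 = 151.909691
V = π·4² × L = 50.265482 × 151.909691 = 7635.813892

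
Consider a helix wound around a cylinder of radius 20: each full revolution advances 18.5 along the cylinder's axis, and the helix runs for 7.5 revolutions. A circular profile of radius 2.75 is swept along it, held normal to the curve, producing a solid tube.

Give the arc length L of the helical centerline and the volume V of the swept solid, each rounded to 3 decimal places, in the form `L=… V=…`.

L=952.636 V=22633.014

2πR = 2π·20 = 125.663706
per-turn = √(125.663706² + 18.5²) = √(15791.3670 + 342.25) = √16133.6170 = 127.018176
L = 7.5 × 127.018176 = 952.636320
V = π·2.75² × L = 23.758294 × 952.636320 = 22633.014193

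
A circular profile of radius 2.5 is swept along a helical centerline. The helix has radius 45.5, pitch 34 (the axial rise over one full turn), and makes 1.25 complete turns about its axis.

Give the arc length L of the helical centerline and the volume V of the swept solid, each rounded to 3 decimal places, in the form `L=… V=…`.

2πR = 2π·45.5 = 285.884931
per-turn = √(285.884931² + 34²) = √(81730.1940 + 1156) = √82886.1940 = 287.899625
L = 1.25 × 287.899625 = 359.874531
V = π·2.5² × L = 19.634954 × 359.874531 = 7066.119896

L=359.875 V=7066.120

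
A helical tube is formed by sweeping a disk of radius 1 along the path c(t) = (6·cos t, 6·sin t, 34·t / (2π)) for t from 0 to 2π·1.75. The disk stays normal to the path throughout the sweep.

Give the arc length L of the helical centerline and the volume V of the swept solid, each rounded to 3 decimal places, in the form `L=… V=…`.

2πR = 2π·6 = 37.699112
per-turn = √(37.699112² + 34²) = √(1421.2230 + 1156) = √2577.2230 = 50.766357
L = 1.75 × 50.766357 = 88.841125
V = π·1² × L = 3.141593 × 88.841125 = 279.102627

L=88.841 V=279.103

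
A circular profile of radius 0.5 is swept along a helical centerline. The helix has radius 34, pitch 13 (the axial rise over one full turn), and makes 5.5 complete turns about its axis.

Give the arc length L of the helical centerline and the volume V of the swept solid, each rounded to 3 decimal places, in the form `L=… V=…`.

2πR = 2π·34 = 213.628300
per-turn = √(213.628300² + 13²) = √(45637.0508 + 169) = √45806.0508 = 214.023482
L = 5.5 × 214.023482 = 1177.129150
V = π·0.5² × L = 0.785398 × 1177.129150 = 924.515072

L=1177.129 V=924.515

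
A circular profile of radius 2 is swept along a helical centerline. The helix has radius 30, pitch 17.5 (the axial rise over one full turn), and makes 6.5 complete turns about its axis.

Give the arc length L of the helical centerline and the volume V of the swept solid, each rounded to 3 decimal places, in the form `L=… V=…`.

2πR = 2π·30 = 188.495559
per-turn = √(188.495559² + 17.5²) = √(35530.5758 + 306.25) = √35836.8258 = 189.306170
L = 6.5 × 189.306170 = 1230.490102
V = π·2² × L = 12.566371 × 1230.490102 = 15462.794663

L=1230.490 V=15462.795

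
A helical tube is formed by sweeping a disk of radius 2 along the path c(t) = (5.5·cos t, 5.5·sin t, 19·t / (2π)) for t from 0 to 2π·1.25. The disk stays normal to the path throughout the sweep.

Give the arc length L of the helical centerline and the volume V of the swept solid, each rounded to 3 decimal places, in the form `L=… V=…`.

L=49.295 V=619.464

2πR = 2π·5.5 = 34.557519
per-turn = √(34.557519² + 19²) = √(1194.2221 + 361) = √1555.2221 = 39.436305
L = 1.25 × 39.436305 = 49.295381
V = π·2² × L = 12.566371 × 49.295381 = 619.464026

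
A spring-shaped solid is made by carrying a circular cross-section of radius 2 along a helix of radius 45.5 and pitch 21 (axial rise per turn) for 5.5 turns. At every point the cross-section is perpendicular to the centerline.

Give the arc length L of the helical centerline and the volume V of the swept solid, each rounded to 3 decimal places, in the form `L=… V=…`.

L=1576.604 V=19812.184

2πR = 2π·45.5 = 285.884931
per-turn = √(285.884931² + 21²) = √(81730.1940 + 441) = √82171.1940 = 286.655183
L = 5.5 × 286.655183 = 1576.603508
V = π·2² × L = 12.566371 × 1576.603508 = 19812.183987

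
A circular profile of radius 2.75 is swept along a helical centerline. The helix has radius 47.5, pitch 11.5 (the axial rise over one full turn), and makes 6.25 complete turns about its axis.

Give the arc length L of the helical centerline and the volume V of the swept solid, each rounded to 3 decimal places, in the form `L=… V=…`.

2πR = 2π·47.5 = 298.451302
per-turn = √(298.451302² + 11.5²) = √(89073.1797 + 132.25) = √89205.4297 = 298.672780
L = 6.25 × 298.672780 = 1866.704877
V = π·2.75² × L = 23.758294 × 1866.704877 = 44349.724109

L=1866.705 V=44349.724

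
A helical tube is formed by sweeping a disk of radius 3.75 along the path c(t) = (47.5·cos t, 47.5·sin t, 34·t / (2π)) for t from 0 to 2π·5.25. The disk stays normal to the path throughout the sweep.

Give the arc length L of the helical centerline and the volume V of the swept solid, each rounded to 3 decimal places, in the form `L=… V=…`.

2πR = 2π·47.5 = 298.451302
per-turn = √(298.451302² + 34²) = √(89073.1797 + 1156) = √90229.1797 = 300.381723
L = 5.25 × 300.381723 = 1577.004048
V = π·3.75² × L = 44.178647 × 1577.004048 = 69669.904648

L=1577.004 V=69669.905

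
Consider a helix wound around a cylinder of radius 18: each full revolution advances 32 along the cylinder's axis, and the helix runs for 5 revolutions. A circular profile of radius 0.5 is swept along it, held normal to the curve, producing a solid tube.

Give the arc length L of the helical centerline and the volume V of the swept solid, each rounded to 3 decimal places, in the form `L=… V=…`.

2πR = 2π·18 = 113.097336
per-turn = √(113.097336² + 32²) = √(12791.0073 + 1024) = √13815.0073 = 117.537259
L = 5 × 117.537259 = 587.686296
V = π·0.5² × L = 0.785398 × 587.686296 = 461.567738

L=587.686 V=461.568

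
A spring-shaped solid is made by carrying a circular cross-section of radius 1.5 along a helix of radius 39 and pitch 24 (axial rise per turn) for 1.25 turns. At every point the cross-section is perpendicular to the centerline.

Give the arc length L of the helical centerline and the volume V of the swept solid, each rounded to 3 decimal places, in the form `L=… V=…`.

2πR = 2π·39 = 245.044227
per-turn = √(245.044227² + 24²) = √(60046.6732 + 576) = √60622.6732 = 246.216720
L = 1.25 × 246.216720 = 307.770900
V = π·1.5² × L = 7.068583 × 307.770900 = 2175.504296

L=307.771 V=2175.504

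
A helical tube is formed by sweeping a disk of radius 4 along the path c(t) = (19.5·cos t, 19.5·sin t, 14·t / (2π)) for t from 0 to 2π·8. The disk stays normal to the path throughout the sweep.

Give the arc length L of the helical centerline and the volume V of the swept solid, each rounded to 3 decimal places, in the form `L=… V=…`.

L=986.555 V=49589.663

2πR = 2π·19.5 = 122.522113
per-turn = √(122.522113² + 14²) = √(15011.6683 + 196) = √15207.6683 = 123.319375
L = 8 × 123.319375 = 986.555001
V = π·4² × L = 50.265482 × 986.555001 = 49589.663117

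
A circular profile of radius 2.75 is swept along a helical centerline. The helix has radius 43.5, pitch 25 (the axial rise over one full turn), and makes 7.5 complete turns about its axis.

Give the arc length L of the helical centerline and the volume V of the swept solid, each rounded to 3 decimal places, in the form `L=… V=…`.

L=2058.447 V=48905.178

2πR = 2π·43.5 = 273.318561
per-turn = √(273.318561² + 25²) = √(74703.0357 + 625) = √75328.0357 = 274.459534
L = 7.5 × 274.459534 = 2058.446504
V = π·2.75² × L = 23.758294 × 2058.446504 = 48905.178131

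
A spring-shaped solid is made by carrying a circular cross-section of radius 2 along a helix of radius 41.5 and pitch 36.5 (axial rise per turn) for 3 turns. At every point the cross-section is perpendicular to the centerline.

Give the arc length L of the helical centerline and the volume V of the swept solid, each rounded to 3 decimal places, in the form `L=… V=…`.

L=789.883 V=9925.966

2πR = 2π·41.5 = 260.752190
per-turn = √(260.752190² + 36.5²) = √(67991.7047 + 1332.25) = √69323.9547 = 263.294426
L = 3 × 263.294426 = 789.883278
V = π·2² × L = 12.566371 × 789.883278 = 9925.966010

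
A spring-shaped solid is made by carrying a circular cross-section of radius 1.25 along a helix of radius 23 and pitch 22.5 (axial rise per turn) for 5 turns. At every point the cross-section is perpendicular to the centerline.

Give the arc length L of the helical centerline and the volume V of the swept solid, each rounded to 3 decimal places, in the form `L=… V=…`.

L=731.272 V=3589.622

2πR = 2π·23 = 144.513262
per-turn = √(144.513262² + 22.5²) = √(20884.0829 + 506.25) = √21390.3329 = 146.254343
L = 5 × 146.254343 = 731.271716
V = π·1.25² × L = 4.908739 × 731.271716 = 3589.621642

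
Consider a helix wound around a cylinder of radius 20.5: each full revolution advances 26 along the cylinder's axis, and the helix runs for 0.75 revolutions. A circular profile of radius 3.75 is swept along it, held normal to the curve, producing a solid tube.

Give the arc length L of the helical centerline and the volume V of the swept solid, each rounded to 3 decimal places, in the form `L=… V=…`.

2πR = 2π·20.5 = 128.805299
per-turn = √(128.805299² + 26²) = √(16590.8050 + 676) = √17266.8050 = 131.403215
L = 0.75 × 131.403215 = 98.552411
V = π·3.75² × L = 44.178647 × 98.552411 = 4353.912168

L=98.552 V=4353.912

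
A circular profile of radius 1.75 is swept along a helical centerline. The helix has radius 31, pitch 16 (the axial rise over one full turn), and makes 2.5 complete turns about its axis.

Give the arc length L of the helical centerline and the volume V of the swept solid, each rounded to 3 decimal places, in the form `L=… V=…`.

L=488.587 V=4700.758

2πR = 2π·31 = 194.778745
per-turn = √(194.778745² + 16²) = √(37938.7593 + 256) = √38194.7593 = 195.434796
L = 2.5 × 195.434796 = 488.586989
V = π·1.75² × L = 9.621128 × 488.586989 = 4700.757716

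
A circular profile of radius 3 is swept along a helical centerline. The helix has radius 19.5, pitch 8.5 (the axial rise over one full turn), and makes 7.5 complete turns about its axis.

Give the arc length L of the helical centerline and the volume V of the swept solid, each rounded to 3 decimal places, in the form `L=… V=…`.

2πR = 2π·19.5 = 122.522113
per-turn = √(122.522113² + 8.5²) = √(15011.6683 + 72.25) = √15083.9183 = 122.816604
L = 7.5 × 122.816604 = 921.124532
V = π·3² × L = 28.274334 × 921.124532 = 26044.182574

L=921.125 V=26044.183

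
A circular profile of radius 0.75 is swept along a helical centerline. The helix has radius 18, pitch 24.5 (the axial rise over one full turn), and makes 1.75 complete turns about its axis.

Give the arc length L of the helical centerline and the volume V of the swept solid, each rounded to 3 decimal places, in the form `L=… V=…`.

2πR = 2π·18 = 113.097336
per-turn = √(113.097336² + 24.5²) = √(12791.0073 + 600.25) = √13391.2573 = 115.720600
L = 1.75 × 115.720600 = 202.511050
V = π·0.75² × L = 1.767146 × 202.511050 = 357.866566

L=202.511 V=357.867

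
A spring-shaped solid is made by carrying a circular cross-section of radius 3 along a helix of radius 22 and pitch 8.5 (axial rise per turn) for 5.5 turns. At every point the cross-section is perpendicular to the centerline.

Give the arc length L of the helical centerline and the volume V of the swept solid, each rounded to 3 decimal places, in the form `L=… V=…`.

2πR = 2π·22 = 138.230077
per-turn = √(138.230077² + 8.5²) = √(19107.5541 + 72.25) = √19179.8041 = 138.491170
L = 5.5 × 138.491170 = 761.701434
V = π·3² × L = 28.274334 × 761.701434 = 21536.600665

L=761.701 V=21536.601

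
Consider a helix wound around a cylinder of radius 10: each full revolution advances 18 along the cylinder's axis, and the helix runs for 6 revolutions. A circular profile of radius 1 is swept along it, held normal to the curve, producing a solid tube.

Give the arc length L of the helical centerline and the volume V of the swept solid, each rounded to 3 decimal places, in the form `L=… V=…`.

L=392.156 V=1231.994

2πR = 2π·10 = 62.831853
per-turn = √(62.831853² + 18²) = √(3947.8418 + 324) = √4271.8418 = 65.359328
L = 6 × 65.359328 = 392.155968
V = π·1² × L = 3.141593 × 392.155968 = 1231.994309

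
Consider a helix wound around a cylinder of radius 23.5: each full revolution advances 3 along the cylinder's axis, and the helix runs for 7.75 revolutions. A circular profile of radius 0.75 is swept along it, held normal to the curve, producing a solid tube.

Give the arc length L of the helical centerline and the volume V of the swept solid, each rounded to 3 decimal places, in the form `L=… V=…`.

2πR = 2π·23.5 = 147.654855
per-turn = √(147.654855² + 3²) = √(21801.9561 + 9) = √21810.9561 = 147.685328
L = 7.75 × 147.685328 = 1144.561292
V = π·0.75² × L = 1.767146 × 1144.561292 = 2022.606758

L=1144.561 V=2022.607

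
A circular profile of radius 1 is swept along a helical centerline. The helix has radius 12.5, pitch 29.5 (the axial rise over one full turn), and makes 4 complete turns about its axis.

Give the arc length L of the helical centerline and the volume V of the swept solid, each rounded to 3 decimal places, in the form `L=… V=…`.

2πR = 2π·12.5 = 78.539816
per-turn = √(78.539816² + 29.5²) = √(6168.5028 + 870.25) = √7038.7528 = 83.897275
L = 4 × 83.897275 = 335.589100
V = π·1² × L = 3.141593 × 335.589100 = 1054.284251

L=335.589 V=1054.284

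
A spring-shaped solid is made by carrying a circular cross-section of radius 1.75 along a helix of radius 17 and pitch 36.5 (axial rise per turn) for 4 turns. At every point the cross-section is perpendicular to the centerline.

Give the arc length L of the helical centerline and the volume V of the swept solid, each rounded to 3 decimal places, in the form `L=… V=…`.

L=451.513 V=4344.066

2πR = 2π·17 = 106.814150
per-turn = √(106.814150² + 36.5²) = √(11409.2627 + 1332.25) = √12741.5127 = 112.878309
L = 4 × 112.878309 = 451.513237
V = π·1.75² × L = 9.621128 × 451.513237 = 4344.066420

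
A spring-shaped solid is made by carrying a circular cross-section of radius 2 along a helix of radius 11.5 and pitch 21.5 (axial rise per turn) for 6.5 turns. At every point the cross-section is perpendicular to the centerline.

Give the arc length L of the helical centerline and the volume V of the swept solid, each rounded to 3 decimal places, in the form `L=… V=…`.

2πR = 2π·11.5 = 72.256631
per-turn = √(72.256631² + 21.5²) = √(5221.0207 + 462.25) = √5683.2707 = 75.387471
L = 6.5 × 75.387471 = 490.018559
V = π·2² × L = 12.566371 × 490.018559 = 6157.754822

L=490.019 V=6157.755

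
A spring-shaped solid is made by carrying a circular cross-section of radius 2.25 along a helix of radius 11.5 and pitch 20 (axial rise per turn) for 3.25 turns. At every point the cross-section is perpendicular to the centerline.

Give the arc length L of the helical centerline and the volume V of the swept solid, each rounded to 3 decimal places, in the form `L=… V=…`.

2πR = 2π·11.5 = 72.256631
per-turn = √(72.256631² + 20²) = √(5221.0207 + 400) = √5621.0207 = 74.973467
L = 3.25 × 74.973467 = 243.663767
V = π·2.25² × L = 15.904313 × 243.663767 = 3875.304774

L=243.664 V=3875.305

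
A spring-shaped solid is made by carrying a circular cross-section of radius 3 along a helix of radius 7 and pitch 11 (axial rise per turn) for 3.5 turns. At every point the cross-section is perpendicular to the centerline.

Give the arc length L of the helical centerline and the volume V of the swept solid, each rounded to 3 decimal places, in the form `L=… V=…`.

2πR = 2π·7 = 43.982297
per-turn = √(43.982297² + 11²) = √(1934.4425 + 121) = √2055.4425 = 45.336988
L = 3.5 × 45.336988 = 158.679457
V = π·3² × L = 28.274334 × 158.679457 = 4486.555956

L=158.679 V=4486.556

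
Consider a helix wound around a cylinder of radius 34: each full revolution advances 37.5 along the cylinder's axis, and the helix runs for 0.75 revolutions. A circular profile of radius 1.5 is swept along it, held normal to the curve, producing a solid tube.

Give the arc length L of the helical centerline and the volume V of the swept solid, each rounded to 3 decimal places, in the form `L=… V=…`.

L=162.671 V=1149.854

2πR = 2π·34 = 213.628300
per-turn = √(213.628300² + 37.5²) = √(45637.0508 + 1406.25) = √47043.3008 = 216.894677
L = 0.75 × 216.894677 = 162.671007
V = π·1.5² × L = 7.068583 × 162.671007 = 1149.853595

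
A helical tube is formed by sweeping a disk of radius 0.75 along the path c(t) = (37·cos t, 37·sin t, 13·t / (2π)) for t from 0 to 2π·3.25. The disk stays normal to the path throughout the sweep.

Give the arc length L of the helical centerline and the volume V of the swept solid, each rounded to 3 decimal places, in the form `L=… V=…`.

2πR = 2π·37 = 232.477856
per-turn = √(232.477856² + 13²) = √(54045.9537 + 169) = √54214.9537 = 232.841048
L = 3.25 × 232.841048 = 756.733406
V = π·0.75² × L = 1.767146 × 756.733406 = 1337.258312

L=756.733 V=1337.258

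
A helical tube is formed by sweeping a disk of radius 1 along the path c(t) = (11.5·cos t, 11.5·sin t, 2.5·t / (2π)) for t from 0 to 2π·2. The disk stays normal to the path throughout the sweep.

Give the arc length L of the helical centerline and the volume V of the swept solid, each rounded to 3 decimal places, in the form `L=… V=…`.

2πR = 2π·11.5 = 72.256631
per-turn = √(72.256631² + 2.5²) = √(5221.0207 + 6.25) = √5227.2707 = 72.299867
L = 2 × 72.299867 = 144.599733
V = π·1² × L = 3.141593 × 144.599733 = 454.273460

L=144.600 V=454.273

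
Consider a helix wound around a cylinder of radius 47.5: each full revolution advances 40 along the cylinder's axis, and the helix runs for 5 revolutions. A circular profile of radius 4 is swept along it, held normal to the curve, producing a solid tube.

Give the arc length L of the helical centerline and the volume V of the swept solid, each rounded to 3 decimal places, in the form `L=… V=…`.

L=1505.599 V=75679.679

2πR = 2π·47.5 = 298.451302
per-turn = √(298.451302² + 40²) = √(89073.1797 + 1600) = √90673.1797 = 301.119876
L = 5 × 301.119876 = 1505.599380
V = π·4² × L = 50.265482 × 1505.599380 = 75679.679222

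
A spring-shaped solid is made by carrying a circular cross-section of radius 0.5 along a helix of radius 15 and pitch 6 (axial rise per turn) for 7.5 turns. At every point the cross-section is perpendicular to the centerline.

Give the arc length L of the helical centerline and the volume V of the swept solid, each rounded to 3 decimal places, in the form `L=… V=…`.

2πR = 2π·15 = 94.247780
per-turn = √(94.247780² + 6²) = √(8882.6440 + 36) = √8918.6440 = 94.438572
L = 7.5 × 94.438572 = 708.289293
V = π·0.5² × L = 0.785398 × 708.289293 = 556.289110

L=708.289 V=556.289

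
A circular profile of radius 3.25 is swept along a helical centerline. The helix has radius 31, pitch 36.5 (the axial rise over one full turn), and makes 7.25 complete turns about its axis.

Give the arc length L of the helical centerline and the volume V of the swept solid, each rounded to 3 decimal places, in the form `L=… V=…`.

2πR = 2π·31 = 194.778745
per-turn = √(194.778745² + 36.5²) = √(37938.7593 + 1332.25) = √39271.0093 = 198.169143
L = 7.25 × 198.169143 = 1436.726288
V = π·3.25² × L = 33.183072 × 1436.726288 = 47674.992446

L=1436.726 V=47674.992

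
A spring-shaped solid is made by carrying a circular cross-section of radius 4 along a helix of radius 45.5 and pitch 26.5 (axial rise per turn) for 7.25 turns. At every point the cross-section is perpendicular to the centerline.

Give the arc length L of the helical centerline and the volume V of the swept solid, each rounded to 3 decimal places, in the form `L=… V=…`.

L=2081.551 V=104630.175

2πR = 2π·45.5 = 285.884931
per-turn = √(285.884931² + 26.5²) = √(81730.1940 + 702.25) = √82432.4440 = 287.110508
L = 7.25 × 287.110508 = 2081.551186
V = π·4² × L = 50.265482 × 2081.551186 = 104630.174627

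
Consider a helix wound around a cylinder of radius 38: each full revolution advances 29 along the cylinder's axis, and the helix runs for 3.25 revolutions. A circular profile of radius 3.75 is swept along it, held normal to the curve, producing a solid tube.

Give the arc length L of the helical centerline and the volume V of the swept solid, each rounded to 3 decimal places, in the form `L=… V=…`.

L=781.676 V=34533.399

2πR = 2π·38 = 238.761042
per-turn = √(238.761042² + 29²) = √(57006.8350 + 841) = √57847.8350 = 240.515769
L = 3.25 × 240.515769 = 781.676248
V = π·3.75² × L = 44.178647 × 781.676248 = 34533.398808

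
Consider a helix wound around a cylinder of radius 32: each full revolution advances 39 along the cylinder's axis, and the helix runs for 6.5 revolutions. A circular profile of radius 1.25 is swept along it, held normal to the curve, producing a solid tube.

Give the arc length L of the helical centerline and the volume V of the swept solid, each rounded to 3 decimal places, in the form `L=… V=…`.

2πR = 2π·32 = 201.061930
per-turn = √(201.061930² + 39²) = √(40425.8996 + 1521) = √41946.8996 = 204.809423
L = 6.5 × 204.809423 = 1331.261248
V = π·1.25² × L = 4.908739 × 1331.261248 = 6534.813368

L=1331.261 V=6534.813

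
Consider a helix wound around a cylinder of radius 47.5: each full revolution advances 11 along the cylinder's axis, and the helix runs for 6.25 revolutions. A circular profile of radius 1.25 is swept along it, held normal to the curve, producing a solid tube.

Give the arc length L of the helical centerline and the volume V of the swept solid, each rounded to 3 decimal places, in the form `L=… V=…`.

2πR = 2π·47.5 = 298.451302
per-turn = √(298.451302² + 11²) = √(89073.1797 + 121) = √89194.1797 = 298.653946
L = 6.25 × 298.653946 = 1866.587165
V = π·1.25² × L = 4.908739 × 1866.587165 = 9162.588321

L=1866.587 V=9162.588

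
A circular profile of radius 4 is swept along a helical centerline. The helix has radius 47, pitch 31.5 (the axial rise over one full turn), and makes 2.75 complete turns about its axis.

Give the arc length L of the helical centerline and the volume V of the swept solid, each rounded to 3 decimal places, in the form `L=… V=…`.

2πR = 2π·47 = 295.309709
per-turn = √(295.309709² + 31.5²) = √(87207.8245 + 992.25) = √88200.0745 = 296.984974
L = 2.75 × 296.984974 = 816.708677
V = π·4² × L = 50.265482 × 816.708677 = 41052.255684

L=816.709 V=41052.256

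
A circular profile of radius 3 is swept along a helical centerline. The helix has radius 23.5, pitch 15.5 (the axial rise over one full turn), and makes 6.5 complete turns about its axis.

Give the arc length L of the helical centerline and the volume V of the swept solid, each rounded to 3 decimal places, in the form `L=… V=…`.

2πR = 2π·23.5 = 147.654855
per-turn = √(147.654855² + 15.5²) = √(21801.9561 + 240.25) = √22042.2061 = 148.466178
L = 6.5 × 148.466178 = 965.030159
V = π·3² × L = 28.274334 × 965.030159 = 27285.584935

L=965.030 V=27285.585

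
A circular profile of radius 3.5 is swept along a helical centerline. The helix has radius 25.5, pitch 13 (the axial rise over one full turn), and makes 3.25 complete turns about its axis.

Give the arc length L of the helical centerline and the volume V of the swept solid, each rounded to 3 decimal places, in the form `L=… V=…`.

2πR = 2π·25.5 = 160.221225
per-turn = √(160.221225² + 13²) = √(25670.8410 + 169) = √25839.8410 = 160.747756
L = 3.25 × 160.747756 = 522.430207
V = π·3.5² × L = 38.484510 × 522.430207 = 20105.470524

L=522.430 V=20105.471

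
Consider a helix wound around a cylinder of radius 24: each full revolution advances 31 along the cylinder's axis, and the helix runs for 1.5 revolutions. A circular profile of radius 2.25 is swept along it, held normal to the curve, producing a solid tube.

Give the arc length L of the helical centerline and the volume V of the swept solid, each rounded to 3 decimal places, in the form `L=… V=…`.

L=230.925 V=3672.701

2πR = 2π·24 = 150.796447
per-turn = √(150.796447² + 31²) = √(22739.5685 + 961) = √23700.5685 = 153.949890
L = 1.5 × 153.949890 = 230.924835
V = π·2.25² × L = 15.904313 × 230.924835 = 3672.700804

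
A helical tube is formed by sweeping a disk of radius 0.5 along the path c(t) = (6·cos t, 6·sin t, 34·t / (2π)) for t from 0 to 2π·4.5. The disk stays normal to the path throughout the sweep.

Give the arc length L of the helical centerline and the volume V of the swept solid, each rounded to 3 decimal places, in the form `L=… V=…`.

L=228.449 V=179.423

2πR = 2π·6 = 37.699112
per-turn = √(37.699112² + 34²) = √(1421.2230 + 1156) = √2577.2230 = 50.766357
L = 4.5 × 50.766357 = 228.448608
V = π·0.5² × L = 0.785398 × 228.448608 = 179.423117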